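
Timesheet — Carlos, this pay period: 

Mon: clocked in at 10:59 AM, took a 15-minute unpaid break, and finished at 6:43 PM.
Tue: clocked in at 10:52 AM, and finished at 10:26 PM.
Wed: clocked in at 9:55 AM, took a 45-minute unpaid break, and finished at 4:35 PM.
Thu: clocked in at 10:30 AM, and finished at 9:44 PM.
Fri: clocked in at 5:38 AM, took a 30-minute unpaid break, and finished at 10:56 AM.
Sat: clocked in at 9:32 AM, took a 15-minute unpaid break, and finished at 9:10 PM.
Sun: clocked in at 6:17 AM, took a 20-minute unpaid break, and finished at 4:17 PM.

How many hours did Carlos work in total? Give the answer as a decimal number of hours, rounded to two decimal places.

62.05 hours

Mon: 10:59 AM–6:43 PM = 7 h 44 min; less 15 min break → 7 h 29 min
Tue: 10:52 AM–10:26 PM = 11 h 34 min
Wed: 9:55 AM–4:35 PM = 6 h 40 min; less 45 min break → 5 h 55 min
Thu: 10:30 AM–9:44 PM = 11 h 14 min
Fri: 5:38 AM–10:56 AM = 5 h 18 min; less 30 min break → 4 h 48 min
Sat: 9:32 AM–9:10 PM = 11 h 38 min; less 15 min break → 11 h 23 min
Sun: 6:17 AM–4:17 PM = 10 h 0 min; less 20 min break → 9 h 40 min
Total: 7 h 29 min + 11 h 34 min + 5 h 55 min + 11 h 14 min + 4 h 48 min + 11 h 23 min + 9 h 40 min = 62 h 3 min.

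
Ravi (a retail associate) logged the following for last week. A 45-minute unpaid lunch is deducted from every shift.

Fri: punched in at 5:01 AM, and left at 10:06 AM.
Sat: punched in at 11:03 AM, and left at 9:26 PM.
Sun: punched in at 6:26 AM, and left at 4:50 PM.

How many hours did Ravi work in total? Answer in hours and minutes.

Fri: 5:01 AM–10:06 AM = 5 h 5 min; less 45 min break → 4 h 20 min
Sat: 11:03 AM–9:26 PM = 10 h 23 min; less 45 min break → 9 h 38 min
Sun: 6:26 AM–4:50 PM = 10 h 24 min; less 45 min break → 9 h 39 min
Total: 4 h 20 min + 9 h 38 min + 9 h 39 min = 23 h 37 min.

23 h 37 min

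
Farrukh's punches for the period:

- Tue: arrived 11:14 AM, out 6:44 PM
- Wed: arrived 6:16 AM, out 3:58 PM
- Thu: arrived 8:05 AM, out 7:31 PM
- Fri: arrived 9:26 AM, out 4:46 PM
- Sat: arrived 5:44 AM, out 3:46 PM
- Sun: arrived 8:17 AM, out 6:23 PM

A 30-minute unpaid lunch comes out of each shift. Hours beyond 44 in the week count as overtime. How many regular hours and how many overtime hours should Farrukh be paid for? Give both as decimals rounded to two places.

Tue: 11:14 AM–6:44 PM = 7 h 30 min; less 30 min break → 7 h 0 min
Wed: 6:16 AM–3:58 PM = 9 h 42 min; less 30 min break → 9 h 12 min
Thu: 8:05 AM–7:31 PM = 11 h 26 min; less 30 min break → 10 h 56 min
Fri: 9:26 AM–4:46 PM = 7 h 20 min; less 30 min break → 6 h 50 min
Sat: 5:44 AM–3:46 PM = 10 h 2 min; less 30 min break → 9 h 32 min
Sun: 8:17 AM–6:23 PM = 10 h 6 min; less 30 min break → 9 h 36 min
Total worked: 53 h 6 min = 53.10 h.
Threshold 44 h → overtime 9 h 6 min, regular 44 h 0 min.

Regular 44.00 hours, overtime 9.10 hours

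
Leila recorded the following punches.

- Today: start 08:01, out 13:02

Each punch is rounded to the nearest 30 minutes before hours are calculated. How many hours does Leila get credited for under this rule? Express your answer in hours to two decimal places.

Today: in 08:01→08:00, out 13:02→13:00; 5 h 0 min

5.00 hours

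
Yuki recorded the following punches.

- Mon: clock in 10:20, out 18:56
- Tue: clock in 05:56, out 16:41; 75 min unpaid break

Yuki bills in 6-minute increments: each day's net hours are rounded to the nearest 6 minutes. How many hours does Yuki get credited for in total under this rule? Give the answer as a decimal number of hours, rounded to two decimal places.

Mon: 10:20–18:56 = 8 h 36 min → rounds to 8 h 36 min
Tue: 05:56–16:41 = 10 h 45 min − 75 min = 9 h 30 min → rounds to 9 h 30 min
Total credited: 18 h 6 min.

18.10 hours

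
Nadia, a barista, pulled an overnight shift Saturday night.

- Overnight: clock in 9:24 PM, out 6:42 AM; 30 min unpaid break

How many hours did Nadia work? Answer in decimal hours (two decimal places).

Overnight: 9:24 PM → midnight = 2 h 36 min; midnight → 6:42 AM = 6 h 42 min; span 9 h 18 min; less 30 min break → 8 h 48 min

8.80 hours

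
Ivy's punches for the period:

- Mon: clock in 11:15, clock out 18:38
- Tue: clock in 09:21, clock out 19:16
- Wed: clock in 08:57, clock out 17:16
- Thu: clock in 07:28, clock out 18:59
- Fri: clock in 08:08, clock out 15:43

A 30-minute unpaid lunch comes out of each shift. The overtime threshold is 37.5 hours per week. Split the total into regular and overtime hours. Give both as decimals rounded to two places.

Mon: 11:15–18:38 = 7 h 23 min; less 30 min break → 6 h 53 min
Tue: 09:21–19:16 = 9 h 55 min; less 30 min break → 9 h 25 min
Wed: 08:57–17:16 = 8 h 19 min; less 30 min break → 7 h 49 min
Thu: 07:28–18:59 = 11 h 31 min; less 30 min break → 11 h 1 min
Fri: 08:08–15:43 = 7 h 35 min; less 30 min break → 7 h 5 min
Total worked: 42 h 13 min = 42.22 h.
Threshold 37.5 h → overtime 4 h 43 min, regular 37 h 30 min.

Regular 37.50 hours, overtime 4.72 hours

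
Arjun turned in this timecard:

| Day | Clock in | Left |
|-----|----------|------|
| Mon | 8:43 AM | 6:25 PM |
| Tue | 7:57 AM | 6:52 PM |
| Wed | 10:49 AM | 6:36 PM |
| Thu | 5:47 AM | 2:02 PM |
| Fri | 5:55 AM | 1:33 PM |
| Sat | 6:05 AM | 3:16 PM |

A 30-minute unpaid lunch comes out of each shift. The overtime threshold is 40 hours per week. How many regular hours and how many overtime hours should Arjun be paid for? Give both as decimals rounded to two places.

Mon: 8:43 AM–6:25 PM = 9 h 42 min; less 30 min break → 9 h 12 min
Tue: 7:57 AM–6:52 PM = 10 h 55 min; less 30 min break → 10 h 25 min
Wed: 10:49 AM–6:36 PM = 7 h 47 min; less 30 min break → 7 h 17 min
Thu: 5:47 AM–2:02 PM = 8 h 15 min; less 30 min break → 7 h 45 min
Fri: 5:55 AM–1:33 PM = 7 h 38 min; less 30 min break → 7 h 8 min
Sat: 6:05 AM–3:16 PM = 9 h 11 min; less 30 min break → 8 h 41 min
Total worked: 50 h 28 min = 50.47 h.
Threshold 40 h → overtime 10 h 28 min, regular 40 h 0 min.

Regular 40.00 hours, overtime 10.47 hours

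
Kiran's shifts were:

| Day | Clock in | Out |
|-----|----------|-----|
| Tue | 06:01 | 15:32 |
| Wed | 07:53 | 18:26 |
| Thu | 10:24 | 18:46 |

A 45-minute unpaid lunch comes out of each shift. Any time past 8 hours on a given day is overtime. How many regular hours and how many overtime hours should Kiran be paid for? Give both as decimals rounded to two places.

Regular 23.62 hours, overtime 2.57 hours

Tue: 06:01–15:32 = 9 h 31 min; less 45 min break → 8 h 46 min
Wed: 07:53–18:26 = 10 h 33 min; less 45 min break → 9 h 48 min
Thu: 10:24–18:46 = 8 h 22 min; less 45 min break → 7 h 37 min
Tue reg 8 h 0 min / OT 0 h 46 min; Wed reg 8 h 0 min / OT 1 h 48 min; Thu reg 7 h 37 min / OT 0 h 0 min.
Totals: regular 23 h 37 min, overtime 2 h 34 min.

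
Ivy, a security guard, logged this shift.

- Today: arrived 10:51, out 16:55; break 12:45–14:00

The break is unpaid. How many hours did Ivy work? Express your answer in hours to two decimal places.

4.82 hours

Today: 10:51–16:55 = 6 h 4 min; less 75 min break → 4 h 49 min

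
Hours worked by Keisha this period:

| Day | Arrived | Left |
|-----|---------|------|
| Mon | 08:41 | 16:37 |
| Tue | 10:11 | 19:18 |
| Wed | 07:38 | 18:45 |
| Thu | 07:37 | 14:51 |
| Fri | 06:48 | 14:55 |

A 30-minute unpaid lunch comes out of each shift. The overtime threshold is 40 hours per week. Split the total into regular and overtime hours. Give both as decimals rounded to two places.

Mon: 08:41–16:37 = 7 h 56 min; less 30 min break → 7 h 26 min
Tue: 10:11–19:18 = 9 h 7 min; less 30 min break → 8 h 37 min
Wed: 07:38–18:45 = 11 h 7 min; less 30 min break → 10 h 37 min
Thu: 07:37–14:51 = 7 h 14 min; less 30 min break → 6 h 44 min
Fri: 06:48–14:55 = 8 h 7 min; less 30 min break → 7 h 37 min
Total worked: 41 h 1 min = 41.02 h.
Threshold 40 h → overtime 1 h 1 min, regular 40 h 0 min.

Regular 40.00 hours, overtime 1.02 hours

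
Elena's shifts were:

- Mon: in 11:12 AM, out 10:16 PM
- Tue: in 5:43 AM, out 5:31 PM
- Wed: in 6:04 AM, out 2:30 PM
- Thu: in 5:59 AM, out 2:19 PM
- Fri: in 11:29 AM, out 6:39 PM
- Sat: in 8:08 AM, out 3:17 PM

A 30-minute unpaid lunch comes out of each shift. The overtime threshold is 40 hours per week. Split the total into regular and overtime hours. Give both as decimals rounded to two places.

Mon: 11:12 AM–10:16 PM = 11 h 4 min; less 30 min break → 10 h 34 min
Tue: 5:43 AM–5:31 PM = 11 h 48 min; less 30 min break → 11 h 18 min
Wed: 6:04 AM–2:30 PM = 8 h 26 min; less 30 min break → 7 h 56 min
Thu: 5:59 AM–2:19 PM = 8 h 20 min; less 30 min break → 7 h 50 min
Fri: 11:29 AM–6:39 PM = 7 h 10 min; less 30 min break → 6 h 40 min
Sat: 8:08 AM–3:17 PM = 7 h 9 min; less 30 min break → 6 h 39 min
Total worked: 50 h 57 min = 50.95 h.
Threshold 40 h → overtime 10 h 57 min, regular 40 h 0 min.

Regular 40.00 hours, overtime 10.95 hours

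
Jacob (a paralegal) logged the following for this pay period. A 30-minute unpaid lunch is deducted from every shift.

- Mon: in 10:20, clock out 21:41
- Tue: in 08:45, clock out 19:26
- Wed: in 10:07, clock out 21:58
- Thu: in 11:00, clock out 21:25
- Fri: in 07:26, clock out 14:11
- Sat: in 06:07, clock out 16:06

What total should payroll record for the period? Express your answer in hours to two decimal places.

58.03 hours

Mon: 10:20–21:41 = 11 h 21 min; less 30 min break → 10 h 51 min
Tue: 08:45–19:26 = 10 h 41 min; less 30 min break → 10 h 11 min
Wed: 10:07–21:58 = 11 h 51 min; less 30 min break → 11 h 21 min
Thu: 11:00–21:25 = 10 h 25 min; less 30 min break → 9 h 55 min
Fri: 07:26–14:11 = 6 h 45 min; less 30 min break → 6 h 15 min
Sat: 06:07–16:06 = 9 h 59 min; less 30 min break → 9 h 29 min
Total: 10 h 51 min + 10 h 11 min + 11 h 21 min + 9 h 55 min + 6 h 15 min + 9 h 29 min = 58 h 2 min.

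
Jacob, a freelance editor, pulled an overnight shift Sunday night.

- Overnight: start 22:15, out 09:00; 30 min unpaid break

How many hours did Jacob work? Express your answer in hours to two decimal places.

Overnight: 22:15 → midnight = 1 h 45 min; midnight → 09:00 = 9 h 0 min; span 10 h 45 min; less 30 min break → 10 h 15 min

10.25 hours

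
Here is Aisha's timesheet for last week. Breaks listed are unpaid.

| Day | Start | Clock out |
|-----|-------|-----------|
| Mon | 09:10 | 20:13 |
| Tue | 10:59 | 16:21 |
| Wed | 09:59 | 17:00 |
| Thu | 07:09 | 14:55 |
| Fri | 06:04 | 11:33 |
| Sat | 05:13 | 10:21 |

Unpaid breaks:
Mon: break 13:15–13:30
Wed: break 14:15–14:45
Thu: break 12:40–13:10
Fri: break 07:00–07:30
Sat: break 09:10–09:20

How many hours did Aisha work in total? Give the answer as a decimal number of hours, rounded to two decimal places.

Mon: 09:10–20:13 = 11 h 3 min; less 15 min break → 10 h 48 min
Tue: 10:59–16:21 = 5 h 22 min
Wed: 09:59–17:00 = 7 h 1 min; less 30 min break → 6 h 31 min
Thu: 07:09–14:55 = 7 h 46 min; less 30 min break → 7 h 16 min
Fri: 06:04–11:33 = 5 h 29 min; less 30 min break → 4 h 59 min
Sat: 05:13–10:21 = 5 h 8 min; less 10 min break → 4 h 58 min
Total: 10 h 48 min + 5 h 22 min + 6 h 31 min + 7 h 16 min + 4 h 59 min + 4 h 58 min = 39 h 54 min.

39.90 hours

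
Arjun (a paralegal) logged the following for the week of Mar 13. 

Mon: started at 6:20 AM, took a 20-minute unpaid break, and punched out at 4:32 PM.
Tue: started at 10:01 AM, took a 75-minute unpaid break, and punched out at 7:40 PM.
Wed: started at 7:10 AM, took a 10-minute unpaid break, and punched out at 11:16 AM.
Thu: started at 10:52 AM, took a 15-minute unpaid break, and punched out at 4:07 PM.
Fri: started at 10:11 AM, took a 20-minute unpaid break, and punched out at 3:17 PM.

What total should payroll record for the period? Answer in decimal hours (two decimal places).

31.97 hours

Mon: 6:20 AM–4:32 PM = 10 h 12 min; less 20 min break → 9 h 52 min
Tue: 10:01 AM–7:40 PM = 9 h 39 min; less 75 min break → 8 h 24 min
Wed: 7:10 AM–11:16 AM = 4 h 6 min; less 10 min break → 3 h 56 min
Thu: 10:52 AM–4:07 PM = 5 h 15 min; less 15 min break → 5 h 0 min
Fri: 10:11 AM–3:17 PM = 5 h 6 min; less 20 min break → 4 h 46 min
Total: 9 h 52 min + 8 h 24 min + 3 h 56 min + 5 h 0 min + 4 h 46 min = 31 h 58 min.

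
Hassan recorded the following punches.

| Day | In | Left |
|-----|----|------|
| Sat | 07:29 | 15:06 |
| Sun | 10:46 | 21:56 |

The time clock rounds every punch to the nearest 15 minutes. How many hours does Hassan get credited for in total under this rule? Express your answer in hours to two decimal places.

Sat: in 07:29→07:30, out 15:06→15:00; 7 h 30 min
Sun: in 10:46→10:45, out 21:56→22:00; 11 h 15 min
Total credited: 18 h 45 min.

18.75 hours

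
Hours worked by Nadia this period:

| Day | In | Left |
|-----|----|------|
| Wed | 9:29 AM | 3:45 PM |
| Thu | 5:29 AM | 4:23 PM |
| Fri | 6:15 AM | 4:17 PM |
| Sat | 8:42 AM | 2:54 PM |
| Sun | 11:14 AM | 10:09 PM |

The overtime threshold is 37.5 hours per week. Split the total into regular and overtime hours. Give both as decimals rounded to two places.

Wed: 9:29 AM–3:45 PM = 6 h 16 min
Thu: 5:29 AM–4:23 PM = 10 h 54 min
Fri: 6:15 AM–4:17 PM = 10 h 2 min
Sat: 8:42 AM–2:54 PM = 6 h 12 min
Sun: 11:14 AM–10:09 PM = 10 h 55 min
Total worked: 44 h 19 min = 44.32 h.
Threshold 37.5 h → overtime 6 h 49 min, regular 37 h 30 min.

Regular 37.50 hours, overtime 6.82 hours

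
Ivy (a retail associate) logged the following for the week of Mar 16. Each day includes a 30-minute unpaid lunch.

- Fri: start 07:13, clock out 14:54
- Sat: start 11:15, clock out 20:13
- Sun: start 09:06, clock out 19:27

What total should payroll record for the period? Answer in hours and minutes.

Fri: 07:13–14:54 = 7 h 41 min; less 30 min break → 7 h 11 min
Sat: 11:15–20:13 = 8 h 58 min; less 30 min break → 8 h 28 min
Sun: 09:06–19:27 = 10 h 21 min; less 30 min break → 9 h 51 min
Total: 7 h 11 min + 8 h 28 min + 9 h 51 min = 25 h 30 min.

25 h 30 min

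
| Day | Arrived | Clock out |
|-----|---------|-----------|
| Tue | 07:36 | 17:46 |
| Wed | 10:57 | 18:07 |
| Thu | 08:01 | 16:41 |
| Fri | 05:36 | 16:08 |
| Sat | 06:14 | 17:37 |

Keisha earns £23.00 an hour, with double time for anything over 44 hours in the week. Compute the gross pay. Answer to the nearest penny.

Tue: 07:36–17:46 = 10 h 10 min
Wed: 10:57–18:07 = 7 h 10 min
Thu: 08:01–16:41 = 8 h 40 min
Fri: 05:36–16:08 = 10 h 32 min
Sat: 06:14–17:37 = 11 h 23 min
Total worked: 47 h 55 min = 2875 min.
Regular 44 h 0 min = 2640 min at £23.00/h; overtime 3 h 55 min = 235 min at £46.00/h.
Pay = (2640 × £23.00 + 235 × £46.00) ÷ 60 = £1192.17.

£1192.17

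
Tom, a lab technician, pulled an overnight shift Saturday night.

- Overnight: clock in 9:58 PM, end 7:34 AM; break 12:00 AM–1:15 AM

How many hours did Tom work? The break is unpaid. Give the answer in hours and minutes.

8 h 21 min

Overnight: 9:58 PM → midnight = 2 h 2 min; midnight → 7:34 AM = 7 h 34 min; span 9 h 36 min; less 75 min break → 8 h 21 min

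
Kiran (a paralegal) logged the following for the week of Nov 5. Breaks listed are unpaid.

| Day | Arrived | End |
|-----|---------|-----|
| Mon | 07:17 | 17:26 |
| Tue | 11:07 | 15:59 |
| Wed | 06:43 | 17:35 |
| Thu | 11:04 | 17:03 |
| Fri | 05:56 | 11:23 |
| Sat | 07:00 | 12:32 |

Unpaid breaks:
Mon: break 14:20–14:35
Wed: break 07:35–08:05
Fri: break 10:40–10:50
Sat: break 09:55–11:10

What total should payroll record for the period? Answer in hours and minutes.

Mon: 07:17–17:26 = 10 h 9 min; less 15 min break → 9 h 54 min
Tue: 11:07–15:59 = 4 h 52 min
Wed: 06:43–17:35 = 10 h 52 min; less 30 min break → 10 h 22 min
Thu: 11:04–17:03 = 5 h 59 min
Fri: 05:56–11:23 = 5 h 27 min; less 10 min break → 5 h 17 min
Sat: 07:00–12:32 = 5 h 32 min; less 75 min break → 4 h 17 min
Total: 9 h 54 min + 4 h 52 min + 10 h 22 min + 5 h 59 min + 5 h 17 min + 4 h 17 min = 40 h 41 min.

40 h 41 min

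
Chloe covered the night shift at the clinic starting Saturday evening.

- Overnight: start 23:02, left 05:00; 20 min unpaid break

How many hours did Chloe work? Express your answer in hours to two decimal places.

5.63 hours

Overnight: 23:02 → midnight = 0 h 58 min; midnight → 05:00 = 5 h 0 min; span 5 h 58 min; less 20 min break → 5 h 38 min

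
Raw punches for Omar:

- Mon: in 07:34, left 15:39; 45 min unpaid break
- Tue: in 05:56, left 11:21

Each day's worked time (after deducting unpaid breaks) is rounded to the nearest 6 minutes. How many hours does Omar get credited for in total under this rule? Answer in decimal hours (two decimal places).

12.70 hours

Mon: 07:34–15:39 = 8 h 5 min − 45 min = 7 h 20 min → rounds to 7 h 18 min
Tue: 05:56–11:21 = 5 h 25 min → rounds to 5 h 24 min
Total credited: 12 h 42 min.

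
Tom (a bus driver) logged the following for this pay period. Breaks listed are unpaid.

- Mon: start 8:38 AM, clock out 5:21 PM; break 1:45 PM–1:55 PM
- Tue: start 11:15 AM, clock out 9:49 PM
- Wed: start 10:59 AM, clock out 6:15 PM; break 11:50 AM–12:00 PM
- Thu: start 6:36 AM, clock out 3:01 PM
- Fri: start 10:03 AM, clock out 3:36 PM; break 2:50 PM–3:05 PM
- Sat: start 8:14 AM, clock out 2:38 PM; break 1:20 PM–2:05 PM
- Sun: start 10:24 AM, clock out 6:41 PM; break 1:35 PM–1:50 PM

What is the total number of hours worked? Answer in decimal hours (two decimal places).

Mon: 8:38 AM–5:21 PM = 8 h 43 min; less 10 min break → 8 h 33 min
Tue: 11:15 AM–9:49 PM = 10 h 34 min
Wed: 10:59 AM–6:15 PM = 7 h 16 min; less 10 min break → 7 h 6 min
Thu: 6:36 AM–3:01 PM = 8 h 25 min
Fri: 10:03 AM–3:36 PM = 5 h 33 min; less 15 min break → 5 h 18 min
Sat: 8:14 AM–2:38 PM = 6 h 24 min; less 45 min break → 5 h 39 min
Sun: 10:24 AM–6:41 PM = 8 h 17 min; less 15 min break → 8 h 2 min
Total: 8 h 33 min + 10 h 34 min + 7 h 6 min + 8 h 25 min + 5 h 18 min + 5 h 39 min + 8 h 2 min = 53 h 37 min.

53.62 hours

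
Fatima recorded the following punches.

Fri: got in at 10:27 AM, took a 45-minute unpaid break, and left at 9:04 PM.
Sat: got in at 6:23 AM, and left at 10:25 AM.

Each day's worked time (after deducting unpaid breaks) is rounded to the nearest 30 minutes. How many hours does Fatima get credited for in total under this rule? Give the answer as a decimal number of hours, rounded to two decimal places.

14.00 hours

Fri: 10:27 AM–9:04 PM = 10 h 37 min − 45 min = 9 h 52 min → rounds to 10 h 0 min
Sat: 6:23 AM–10:25 AM = 4 h 2 min → rounds to 4 h 0 min
Total credited: 14 h 0 min.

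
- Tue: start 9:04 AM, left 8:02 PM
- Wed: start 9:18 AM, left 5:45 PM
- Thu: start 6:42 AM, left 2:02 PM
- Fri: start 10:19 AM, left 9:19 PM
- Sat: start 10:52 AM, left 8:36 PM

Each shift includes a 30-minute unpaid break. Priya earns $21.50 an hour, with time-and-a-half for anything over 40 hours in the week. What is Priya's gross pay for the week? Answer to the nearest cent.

Tue: 9:04 AM–8:02 PM = 10 h 58 min; less 30 min break → 10 h 28 min
Wed: 9:18 AM–5:45 PM = 8 h 27 min; less 30 min break → 7 h 57 min
Thu: 6:42 AM–2:02 PM = 7 h 20 min; less 30 min break → 6 h 50 min
Fri: 10:19 AM–9:19 PM = 11 h 0 min; less 30 min break → 10 h 30 min
Sat: 10:52 AM–8:36 PM = 9 h 44 min; less 30 min break → 9 h 14 min
Total worked: 44 h 59 min = 2699 min.
Regular 40 h 0 min = 2400 min at $21.50/h; overtime 4 h 59 min = 299 min at $32.25/h.
Pay = (2400 × $21.50 + 299 × $32.25) ÷ 60 = $1020.71.

$1020.71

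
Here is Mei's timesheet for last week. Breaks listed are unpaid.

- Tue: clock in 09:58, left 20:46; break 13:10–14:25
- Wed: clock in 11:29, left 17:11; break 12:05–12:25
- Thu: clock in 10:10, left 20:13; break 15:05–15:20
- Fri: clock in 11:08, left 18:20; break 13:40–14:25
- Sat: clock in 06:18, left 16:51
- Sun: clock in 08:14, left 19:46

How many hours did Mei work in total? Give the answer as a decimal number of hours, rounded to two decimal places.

Tue: 09:58–20:46 = 10 h 48 min; less 75 min break → 9 h 33 min
Wed: 11:29–17:11 = 5 h 42 min; less 20 min break → 5 h 22 min
Thu: 10:10–20:13 = 10 h 3 min; less 15 min break → 9 h 48 min
Fri: 11:08–18:20 = 7 h 12 min; less 45 min break → 6 h 27 min
Sat: 06:18–16:51 = 10 h 33 min
Sun: 08:14–19:46 = 11 h 32 min
Total: 9 h 33 min + 5 h 22 min + 9 h 48 min + 6 h 27 min + 10 h 33 min + 11 h 32 min = 53 h 15 min.

53.25 hours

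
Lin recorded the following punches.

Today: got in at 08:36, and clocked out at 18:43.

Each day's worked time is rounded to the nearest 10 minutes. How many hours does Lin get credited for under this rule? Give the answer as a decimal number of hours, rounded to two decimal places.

Today: 08:36–18:43 = 10 h 7 min → rounds to 10 h 10 min

10.17 hours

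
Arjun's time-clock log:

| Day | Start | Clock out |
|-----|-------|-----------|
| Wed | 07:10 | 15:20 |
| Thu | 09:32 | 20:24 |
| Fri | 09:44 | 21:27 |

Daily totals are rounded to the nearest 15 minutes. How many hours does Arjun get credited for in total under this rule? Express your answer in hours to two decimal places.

Wed: 07:10–15:20 = 8 h 10 min → rounds to 8 h 15 min
Thu: 09:32–20:24 = 10 h 52 min → rounds to 10 h 45 min
Fri: 09:44–21:27 = 11 h 43 min → rounds to 11 h 45 min
Total credited: 30 h 45 min.

30.75 hours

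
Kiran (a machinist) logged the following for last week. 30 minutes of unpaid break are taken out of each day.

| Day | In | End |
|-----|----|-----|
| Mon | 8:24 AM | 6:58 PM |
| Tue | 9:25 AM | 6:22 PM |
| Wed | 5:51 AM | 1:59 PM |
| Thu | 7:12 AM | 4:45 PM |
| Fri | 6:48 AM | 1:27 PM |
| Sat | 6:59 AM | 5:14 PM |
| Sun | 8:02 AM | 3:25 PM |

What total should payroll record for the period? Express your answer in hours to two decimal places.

57.98 hours

Mon: 8:24 AM–6:58 PM = 10 h 34 min; less 30 min break → 10 h 4 min
Tue: 9:25 AM–6:22 PM = 8 h 57 min; less 30 min break → 8 h 27 min
Wed: 5:51 AM–1:59 PM = 8 h 8 min; less 30 min break → 7 h 38 min
Thu: 7:12 AM–4:45 PM = 9 h 33 min; less 30 min break → 9 h 3 min
Fri: 6:48 AM–1:27 PM = 6 h 39 min; less 30 min break → 6 h 9 min
Sat: 6:59 AM–5:14 PM = 10 h 15 min; less 30 min break → 9 h 45 min
Sun: 8:02 AM–3:25 PM = 7 h 23 min; less 30 min break → 6 h 53 min
Total: 10 h 4 min + 8 h 27 min + 7 h 38 min + 9 h 3 min + 6 h 9 min + 9 h 45 min + 6 h 53 min = 57 h 59 min.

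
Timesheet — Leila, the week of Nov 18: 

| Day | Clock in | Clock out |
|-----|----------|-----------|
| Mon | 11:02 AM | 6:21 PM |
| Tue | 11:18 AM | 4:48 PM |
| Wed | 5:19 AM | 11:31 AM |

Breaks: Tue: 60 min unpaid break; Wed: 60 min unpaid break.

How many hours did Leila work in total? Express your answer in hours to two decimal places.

Mon: 11:02 AM–6:21 PM = 7 h 19 min
Tue: 11:18 AM–4:48 PM = 5 h 30 min; less 60 min break → 4 h 30 min
Wed: 5:19 AM–11:31 AM = 6 h 12 min; less 60 min break → 5 h 12 min
Total: 7 h 19 min + 4 h 30 min + 5 h 12 min = 17 h 1 min.

17.02 hours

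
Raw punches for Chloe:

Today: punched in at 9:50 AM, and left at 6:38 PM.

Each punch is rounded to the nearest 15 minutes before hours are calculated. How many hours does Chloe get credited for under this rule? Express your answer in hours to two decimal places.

Today: in 9:50 AM→9:45 AM, out 6:38 PM→6:45 PM; 9 h 0 min

9.00 hours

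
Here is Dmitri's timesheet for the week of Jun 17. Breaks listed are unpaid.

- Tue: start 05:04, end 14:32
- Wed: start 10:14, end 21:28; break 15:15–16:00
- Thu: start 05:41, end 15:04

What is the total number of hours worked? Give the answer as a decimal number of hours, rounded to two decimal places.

Tue: 05:04–14:32 = 9 h 28 min
Wed: 10:14–21:28 = 11 h 14 min; less 45 min break → 10 h 29 min
Thu: 05:41–15:04 = 9 h 23 min
Total: 9 h 28 min + 10 h 29 min + 9 h 23 min = 29 h 20 min.

29.33 hours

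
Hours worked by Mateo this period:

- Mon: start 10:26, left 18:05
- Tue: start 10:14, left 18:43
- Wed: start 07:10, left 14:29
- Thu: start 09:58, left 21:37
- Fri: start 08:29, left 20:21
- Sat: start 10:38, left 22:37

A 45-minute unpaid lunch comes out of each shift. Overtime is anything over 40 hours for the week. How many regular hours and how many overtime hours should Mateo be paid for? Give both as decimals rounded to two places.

Mon: 10:26–18:05 = 7 h 39 min; less 45 min break → 6 h 54 min
Tue: 10:14–18:43 = 8 h 29 min; less 45 min break → 7 h 44 min
Wed: 07:10–14:29 = 7 h 19 min; less 45 min break → 6 h 34 min
Thu: 09:58–21:37 = 11 h 39 min; less 45 min break → 10 h 54 min
Fri: 08:29–20:21 = 11 h 52 min; less 45 min break → 11 h 7 min
Sat: 10:38–22:37 = 11 h 59 min; less 45 min break → 11 h 14 min
Total worked: 54 h 27 min = 54.45 h.
Threshold 40 h → overtime 14 h 27 min, regular 40 h 0 min.

Regular 40.00 hours, overtime 14.45 hours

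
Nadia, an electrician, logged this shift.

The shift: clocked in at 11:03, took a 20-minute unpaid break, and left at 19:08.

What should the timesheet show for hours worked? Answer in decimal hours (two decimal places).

The shift: 11:03–19:08 = 8 h 5 min; less 20 min break → 7 h 45 min

7.75 hours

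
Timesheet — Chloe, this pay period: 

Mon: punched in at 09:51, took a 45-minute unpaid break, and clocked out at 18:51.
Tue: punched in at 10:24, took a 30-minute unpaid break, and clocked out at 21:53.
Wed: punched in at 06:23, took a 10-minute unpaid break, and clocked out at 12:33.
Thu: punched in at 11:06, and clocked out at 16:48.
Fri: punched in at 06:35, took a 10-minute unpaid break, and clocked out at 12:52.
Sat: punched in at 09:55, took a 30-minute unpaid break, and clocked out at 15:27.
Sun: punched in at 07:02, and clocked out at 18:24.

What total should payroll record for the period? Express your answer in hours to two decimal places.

53.45 hours

Mon: 09:51–18:51 = 9 h 0 min; less 45 min break → 8 h 15 min
Tue: 10:24–21:53 = 11 h 29 min; less 30 min break → 10 h 59 min
Wed: 06:23–12:33 = 6 h 10 min; less 10 min break → 6 h 0 min
Thu: 11:06–16:48 = 5 h 42 min
Fri: 06:35–12:52 = 6 h 17 min; less 10 min break → 6 h 7 min
Sat: 09:55–15:27 = 5 h 32 min; less 30 min break → 5 h 2 min
Sun: 07:02–18:24 = 11 h 22 min
Total: 8 h 15 min + 10 h 59 min + 6 h 0 min + 5 h 42 min + 6 h 7 min + 5 h 2 min + 11 h 22 min = 53 h 27 min.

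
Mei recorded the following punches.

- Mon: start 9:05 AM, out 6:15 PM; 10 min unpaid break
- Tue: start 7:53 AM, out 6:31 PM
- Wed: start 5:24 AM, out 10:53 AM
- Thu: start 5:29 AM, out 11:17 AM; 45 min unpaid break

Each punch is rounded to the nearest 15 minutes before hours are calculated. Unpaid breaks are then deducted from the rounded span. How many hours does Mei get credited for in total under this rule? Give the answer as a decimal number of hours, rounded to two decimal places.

Mon: in 9:05 AM→9:00 AM, out 6:15 PM→6:15 PM; 9 h 15 min − 10 min = 9 h 5 min
Tue: in 7:53 AM→8:00 AM, out 6:31 PM→6:30 PM; 10 h 30 min
Wed: in 5:24 AM→5:30 AM, out 10:53 AM→11:00 AM; 5 h 30 min
Thu: in 5:29 AM→5:30 AM, out 11:17 AM→11:15 AM; 5 h 45 min − 45 min = 5 h 0 min
Total credited: 30 h 5 min.

30.08 hours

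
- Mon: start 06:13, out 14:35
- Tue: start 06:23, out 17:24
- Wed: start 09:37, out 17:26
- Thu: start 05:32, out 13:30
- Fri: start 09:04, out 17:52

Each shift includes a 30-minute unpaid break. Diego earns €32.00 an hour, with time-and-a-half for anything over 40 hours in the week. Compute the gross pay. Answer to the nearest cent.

Mon: 06:13–14:35 = 8 h 22 min; less 30 min break → 7 h 52 min
Tue: 06:23–17:24 = 11 h 1 min; less 30 min break → 10 h 31 min
Wed: 09:37–17:26 = 7 h 49 min; less 30 min break → 7 h 19 min
Thu: 05:32–13:30 = 7 h 58 min; less 30 min break → 7 h 28 min
Fri: 09:04–17:52 = 8 h 48 min; less 30 min break → 8 h 18 min
Total worked: 41 h 28 min = 2488 min.
Regular 40 h 0 min = 2400 min at €32.00/h; overtime 1 h 28 min = 88 min at €48.00/h.
Pay = (2400 × €32.00 + 88 × €48.00) ÷ 60 = €1350.40.

€1350.40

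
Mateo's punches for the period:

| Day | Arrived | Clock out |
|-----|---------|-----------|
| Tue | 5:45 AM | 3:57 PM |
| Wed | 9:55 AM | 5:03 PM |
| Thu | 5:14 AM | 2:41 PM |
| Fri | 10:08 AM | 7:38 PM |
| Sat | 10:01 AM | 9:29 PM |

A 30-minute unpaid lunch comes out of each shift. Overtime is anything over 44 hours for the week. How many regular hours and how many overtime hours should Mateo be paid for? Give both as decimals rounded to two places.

Tue: 5:45 AM–3:57 PM = 10 h 12 min; less 30 min break → 9 h 42 min
Wed: 9:55 AM–5:03 PM = 7 h 8 min; less 30 min break → 6 h 38 min
Thu: 5:14 AM–2:41 PM = 9 h 27 min; less 30 min break → 8 h 57 min
Fri: 10:08 AM–7:38 PM = 9 h 30 min; less 30 min break → 9 h 0 min
Sat: 10:01 AM–9:29 PM = 11 h 28 min; less 30 min break → 10 h 58 min
Total worked: 45 h 15 min = 45.25 h.
Threshold 44 h → overtime 1 h 15 min, regular 44 h 0 min.

Regular 44.00 hours, overtime 1.25 hours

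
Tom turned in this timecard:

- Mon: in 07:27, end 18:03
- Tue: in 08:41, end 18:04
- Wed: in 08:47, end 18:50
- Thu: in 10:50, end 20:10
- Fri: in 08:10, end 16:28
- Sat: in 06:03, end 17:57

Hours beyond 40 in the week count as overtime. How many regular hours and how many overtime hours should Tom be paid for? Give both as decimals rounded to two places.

Regular 40.00 hours, overtime 19.57 hours

Mon: 07:27–18:03 = 10 h 36 min
Tue: 08:41–18:04 = 9 h 23 min
Wed: 08:47–18:50 = 10 h 3 min
Thu: 10:50–20:10 = 9 h 20 min
Fri: 08:10–16:28 = 8 h 18 min
Sat: 06:03–17:57 = 11 h 54 min
Total worked: 59 h 34 min = 59.57 h.
Threshold 40 h → overtime 19 h 34 min, regular 40 h 0 min.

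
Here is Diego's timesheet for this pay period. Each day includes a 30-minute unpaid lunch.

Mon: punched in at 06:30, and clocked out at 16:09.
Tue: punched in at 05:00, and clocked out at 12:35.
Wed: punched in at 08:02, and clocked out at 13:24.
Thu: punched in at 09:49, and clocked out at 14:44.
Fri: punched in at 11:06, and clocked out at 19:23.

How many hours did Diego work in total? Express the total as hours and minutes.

Mon: 06:30–16:09 = 9 h 39 min; less 30 min break → 9 h 9 min
Tue: 05:00–12:35 = 7 h 35 min; less 30 min break → 7 h 5 min
Wed: 08:02–13:24 = 5 h 22 min; less 30 min break → 4 h 52 min
Thu: 09:49–14:44 = 4 h 55 min; less 30 min break → 4 h 25 min
Fri: 11:06–19:23 = 8 h 17 min; less 30 min break → 7 h 47 min
Total: 9 h 9 min + 7 h 5 min + 4 h 52 min + 4 h 25 min + 7 h 47 min = 33 h 18 min.

33 h 18 min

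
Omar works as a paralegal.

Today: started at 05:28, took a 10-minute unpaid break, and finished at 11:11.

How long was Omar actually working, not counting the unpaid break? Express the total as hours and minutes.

Today: 05:28–11:11 = 5 h 43 min; less 10 min break → 5 h 33 min

5 h 33 min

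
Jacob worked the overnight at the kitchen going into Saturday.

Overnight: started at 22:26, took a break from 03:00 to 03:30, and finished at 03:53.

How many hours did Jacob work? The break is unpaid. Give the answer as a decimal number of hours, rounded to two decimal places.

Overnight: 22:26 → midnight = 1 h 34 min; midnight → 03:53 = 3 h 53 min; span 5 h 27 min; less 30 min break → 4 h 57 min

4.95 hours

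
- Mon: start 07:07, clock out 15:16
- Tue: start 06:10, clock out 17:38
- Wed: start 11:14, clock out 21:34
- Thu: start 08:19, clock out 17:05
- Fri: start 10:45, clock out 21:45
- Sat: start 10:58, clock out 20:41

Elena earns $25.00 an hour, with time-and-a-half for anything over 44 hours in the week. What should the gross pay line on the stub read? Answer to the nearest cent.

$1678.75

Mon: 07:07–15:16 = 8 h 9 min
Tue: 06:10–17:38 = 11 h 28 min
Wed: 11:14–21:34 = 10 h 20 min
Thu: 08:19–17:05 = 8 h 46 min
Fri: 10:45–21:45 = 11 h 0 min
Sat: 10:58–20:41 = 9 h 43 min
Total worked: 59 h 26 min = 3566 min.
Regular 44 h 0 min = 2640 min at $25.00/h; overtime 15 h 26 min = 926 min at $37.50/h.
Pay = (2640 × $25.00 + 926 × $37.50) ÷ 60 = $1678.75.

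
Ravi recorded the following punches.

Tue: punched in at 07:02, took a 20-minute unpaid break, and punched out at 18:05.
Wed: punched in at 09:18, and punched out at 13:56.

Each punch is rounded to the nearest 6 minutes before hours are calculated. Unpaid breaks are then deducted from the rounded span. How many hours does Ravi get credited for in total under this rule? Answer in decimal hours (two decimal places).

15.37 hours

Tue: in 07:02→07:00, out 18:05→18:06; 11 h 6 min − 20 min = 10 h 46 min
Wed: in 09:18→09:18, out 13:56→13:54; 4 h 36 min
Total credited: 15 h 22 min.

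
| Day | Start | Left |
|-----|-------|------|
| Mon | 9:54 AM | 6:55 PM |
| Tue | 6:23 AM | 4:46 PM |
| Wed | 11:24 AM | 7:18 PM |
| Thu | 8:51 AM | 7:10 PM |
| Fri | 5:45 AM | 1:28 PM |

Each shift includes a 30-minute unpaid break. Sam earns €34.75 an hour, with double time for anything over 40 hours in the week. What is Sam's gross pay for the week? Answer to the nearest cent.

Mon: 9:54 AM–6:55 PM = 9 h 1 min; less 30 min break → 8 h 31 min
Tue: 6:23 AM–4:46 PM = 10 h 23 min; less 30 min break → 9 h 53 min
Wed: 11:24 AM–7:18 PM = 7 h 54 min; less 30 min break → 7 h 24 min
Thu: 8:51 AM–7:10 PM = 10 h 19 min; less 30 min break → 9 h 49 min
Fri: 5:45 AM–1:28 PM = 7 h 43 min; less 30 min break → 7 h 13 min
Total worked: 42 h 50 min = 2570 min.
Regular 40 h 0 min = 2400 min at €34.75/h; overtime 2 h 50 min = 170 min at €69.50/h.
Pay = (2400 × €34.75 + 170 × €69.50) ÷ 60 = €1586.92.

€1586.92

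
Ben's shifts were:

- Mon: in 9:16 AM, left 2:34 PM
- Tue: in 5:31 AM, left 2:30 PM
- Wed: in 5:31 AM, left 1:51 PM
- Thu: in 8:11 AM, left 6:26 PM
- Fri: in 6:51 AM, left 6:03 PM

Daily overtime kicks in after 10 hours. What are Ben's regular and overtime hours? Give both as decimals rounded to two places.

Regular 42.62 hours, overtime 1.45 hours

Mon: 9:16 AM–2:34 PM = 5 h 18 min
Tue: 5:31 AM–2:30 PM = 8 h 59 min
Wed: 5:31 AM–1:51 PM = 8 h 20 min
Thu: 8:11 AM–6:26 PM = 10 h 15 min
Fri: 6:51 AM–6:03 PM = 11 h 12 min
Mon reg 5 h 18 min / OT 0 h 0 min; Tue reg 8 h 59 min / OT 0 h 0 min; Wed reg 8 h 20 min / OT 0 h 0 min; Thu reg 10 h 0 min / OT 0 h 15 min; Fri reg 10 h 0 min / OT 1 h 12 min.
Totals: regular 42 h 37 min, overtime 1 h 27 min.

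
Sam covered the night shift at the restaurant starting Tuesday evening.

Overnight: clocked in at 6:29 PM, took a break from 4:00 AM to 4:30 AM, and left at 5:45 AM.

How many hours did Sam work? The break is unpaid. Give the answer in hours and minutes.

10 h 46 min

Overnight: 6:29 PM → midnight = 5 h 31 min; midnight → 5:45 AM = 5 h 45 min; span 11 h 16 min; less 30 min break → 10 h 46 min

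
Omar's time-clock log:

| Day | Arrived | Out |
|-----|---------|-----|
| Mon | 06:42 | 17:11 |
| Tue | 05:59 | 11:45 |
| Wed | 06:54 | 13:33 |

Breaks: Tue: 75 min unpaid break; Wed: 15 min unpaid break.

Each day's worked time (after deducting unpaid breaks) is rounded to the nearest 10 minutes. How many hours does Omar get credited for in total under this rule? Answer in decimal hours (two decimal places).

Mon: 06:42–17:11 = 10 h 29 min → rounds to 10 h 30 min
Tue: 05:59–11:45 = 5 h 46 min − 75 min = 4 h 31 min → rounds to 4 h 30 min
Wed: 06:54–13:33 = 6 h 39 min − 15 min = 6 h 24 min → rounds to 6 h 20 min
Total credited: 21 h 20 min.

21.33 hours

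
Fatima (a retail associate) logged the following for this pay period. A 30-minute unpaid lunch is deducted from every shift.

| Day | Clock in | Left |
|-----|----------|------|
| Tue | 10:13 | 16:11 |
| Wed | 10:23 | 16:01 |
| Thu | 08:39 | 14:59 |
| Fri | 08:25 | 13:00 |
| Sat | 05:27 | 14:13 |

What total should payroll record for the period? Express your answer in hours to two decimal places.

28.78 hours

Tue: 10:13–16:11 = 5 h 58 min; less 30 min break → 5 h 28 min
Wed: 10:23–16:01 = 5 h 38 min; less 30 min break → 5 h 8 min
Thu: 08:39–14:59 = 6 h 20 min; less 30 min break → 5 h 50 min
Fri: 08:25–13:00 = 4 h 35 min; less 30 min break → 4 h 5 min
Sat: 05:27–14:13 = 8 h 46 min; less 30 min break → 8 h 16 min
Total: 5 h 28 min + 5 h 8 min + 5 h 50 min + 4 h 5 min + 8 h 16 min = 28 h 47 min.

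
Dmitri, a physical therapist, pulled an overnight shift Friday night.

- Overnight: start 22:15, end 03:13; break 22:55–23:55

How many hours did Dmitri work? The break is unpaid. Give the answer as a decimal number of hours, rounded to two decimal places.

Overnight: 22:15 → midnight = 1 h 45 min; midnight → 03:13 = 3 h 13 min; span 4 h 58 min; less 60 min break → 3 h 58 min

3.97 hours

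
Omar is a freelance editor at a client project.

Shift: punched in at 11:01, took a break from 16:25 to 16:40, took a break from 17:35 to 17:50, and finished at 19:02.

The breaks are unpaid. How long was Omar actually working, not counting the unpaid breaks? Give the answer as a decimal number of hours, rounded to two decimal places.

Shift: 11:01–19:02 = 8 h 1 min; less 30 min break → 7 h 31 min

7.52 hours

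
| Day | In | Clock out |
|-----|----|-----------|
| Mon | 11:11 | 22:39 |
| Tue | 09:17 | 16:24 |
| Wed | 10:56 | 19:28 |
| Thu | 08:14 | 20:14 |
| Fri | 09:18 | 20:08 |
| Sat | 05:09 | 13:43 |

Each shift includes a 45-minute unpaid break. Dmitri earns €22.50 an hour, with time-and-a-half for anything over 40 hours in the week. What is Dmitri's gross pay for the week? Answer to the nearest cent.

Mon: 11:11–22:39 = 11 h 28 min; less 45 min break → 10 h 43 min
Tue: 09:17–16:24 = 7 h 7 min; less 45 min break → 6 h 22 min
Wed: 10:56–19:28 = 8 h 32 min; less 45 min break → 7 h 47 min
Thu: 08:14–20:14 = 12 h 0 min; less 45 min break → 11 h 15 min
Fri: 09:18–20:08 = 10 h 50 min; less 45 min break → 10 h 5 min
Sat: 05:09–13:43 = 8 h 34 min; less 45 min break → 7 h 49 min
Total worked: 54 h 1 min = 3241 min.
Regular 40 h 0 min = 2400 min at €22.50/h; overtime 14 h 1 min = 841 min at €33.75/h.
Pay = (2400 × €22.50 + 841 × €33.75) ÷ 60 = €1373.06.

€1373.06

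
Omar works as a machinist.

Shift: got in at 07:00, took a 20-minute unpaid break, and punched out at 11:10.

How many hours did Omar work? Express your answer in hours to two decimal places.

3.83 hours

Shift: 07:00–11:10 = 4 h 10 min; less 20 min break → 3 h 50 min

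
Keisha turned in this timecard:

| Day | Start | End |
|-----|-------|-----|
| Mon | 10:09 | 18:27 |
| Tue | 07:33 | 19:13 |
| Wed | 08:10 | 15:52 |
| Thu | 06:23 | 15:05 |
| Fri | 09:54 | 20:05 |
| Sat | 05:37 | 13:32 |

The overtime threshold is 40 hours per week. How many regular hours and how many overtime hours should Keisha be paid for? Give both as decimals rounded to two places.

Regular 40.00 hours, overtime 14.47 hours

Mon: 10:09–18:27 = 8 h 18 min
Tue: 07:33–19:13 = 11 h 40 min
Wed: 08:10–15:52 = 7 h 42 min
Thu: 06:23–15:05 = 8 h 42 min
Fri: 09:54–20:05 = 10 h 11 min
Sat: 05:37–13:32 = 7 h 55 min
Total worked: 54 h 28 min = 54.47 h.
Threshold 40 h → overtime 14 h 28 min, regular 40 h 0 min.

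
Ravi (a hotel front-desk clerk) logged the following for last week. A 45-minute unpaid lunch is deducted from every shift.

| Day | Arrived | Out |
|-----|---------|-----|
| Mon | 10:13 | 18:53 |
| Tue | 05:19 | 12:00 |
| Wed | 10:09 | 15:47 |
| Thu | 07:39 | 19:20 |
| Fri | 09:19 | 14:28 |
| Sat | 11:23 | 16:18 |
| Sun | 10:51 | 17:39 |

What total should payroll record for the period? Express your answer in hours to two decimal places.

44.28 hours

Mon: 10:13–18:53 = 8 h 40 min; less 45 min break → 7 h 55 min
Tue: 05:19–12:00 = 6 h 41 min; less 45 min break → 5 h 56 min
Wed: 10:09–15:47 = 5 h 38 min; less 45 min break → 4 h 53 min
Thu: 07:39–19:20 = 11 h 41 min; less 45 min break → 10 h 56 min
Fri: 09:19–14:28 = 5 h 9 min; less 45 min break → 4 h 24 min
Sat: 11:23–16:18 = 4 h 55 min; less 45 min break → 4 h 10 min
Sun: 10:51–17:39 = 6 h 48 min; less 45 min break → 6 h 3 min
Total: 7 h 55 min + 5 h 56 min + 4 h 53 min + 10 h 56 min + 4 h 24 min + 4 h 10 min + 6 h 3 min = 44 h 17 min.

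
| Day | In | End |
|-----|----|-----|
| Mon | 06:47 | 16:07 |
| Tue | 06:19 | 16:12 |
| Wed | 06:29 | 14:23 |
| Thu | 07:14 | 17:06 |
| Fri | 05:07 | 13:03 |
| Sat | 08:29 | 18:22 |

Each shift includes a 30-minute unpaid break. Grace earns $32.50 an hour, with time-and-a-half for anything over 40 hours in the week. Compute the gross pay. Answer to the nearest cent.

$1875.25

Mon: 06:47–16:07 = 9 h 20 min; less 30 min break → 8 h 50 min
Tue: 06:19–16:12 = 9 h 53 min; less 30 min break → 9 h 23 min
Wed: 06:29–14:23 = 7 h 54 min; less 30 min break → 7 h 24 min
Thu: 07:14–17:06 = 9 h 52 min; less 30 min break → 9 h 22 min
Fri: 05:07–13:03 = 7 h 56 min; less 30 min break → 7 h 26 min
Sat: 08:29–18:22 = 9 h 53 min; less 30 min break → 9 h 23 min
Total worked: 51 h 48 min = 3108 min.
Regular 40 h 0 min = 2400 min at $32.50/h; overtime 11 h 48 min = 708 min at $48.75/h.
Pay = (2400 × $32.50 + 708 × $48.75) ÷ 60 = $1875.25.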